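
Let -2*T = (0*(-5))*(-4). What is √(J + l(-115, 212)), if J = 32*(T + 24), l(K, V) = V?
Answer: 14*√5 ≈ 31.305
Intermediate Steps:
T = 0 (T = -0*(-5)*(-4)/2 = -0*(-4) = -½*0 = 0)
J = 768 (J = 32*(0 + 24) = 32*24 = 768)
√(J + l(-115, 212)) = √(768 + 212) = √980 = 14*√5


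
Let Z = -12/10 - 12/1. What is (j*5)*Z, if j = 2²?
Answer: -264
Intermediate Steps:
Z = -66/5 (Z = -12*⅒ - 12*1 = -6/5 - 12 = -66/5 ≈ -13.200)
j = 4
(j*5)*Z = (4*5)*(-66/5) = 20*(-66/5) = -264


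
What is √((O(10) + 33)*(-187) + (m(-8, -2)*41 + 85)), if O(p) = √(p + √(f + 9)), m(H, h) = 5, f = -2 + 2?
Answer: √(-5881 - 187*√13) ≈ 80.964*I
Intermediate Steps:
f = 0
O(p) = √(3 + p) (O(p) = √(p + √(0 + 9)) = √(p + √9) = √(p + 3) = √(3 + p))
√((O(10) + 33)*(-187) + (m(-8, -2)*41 + 85)) = √((√(3 + 10) + 33)*(-187) + (5*41 + 85)) = √((√13 + 33)*(-187) + (205 + 85)) = √((33 + √13)*(-187) + 290) = √((-6171 - 187*√13) + 290) = √(-5881 - 187*√13)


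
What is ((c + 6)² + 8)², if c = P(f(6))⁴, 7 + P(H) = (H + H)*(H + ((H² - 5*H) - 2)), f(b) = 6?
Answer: 706732656708353689010815995493809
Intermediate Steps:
P(H) = -7 + 2*H*(-2 + H² - 4*H) (P(H) = -7 + (H + H)*(H + ((H² - 5*H) - 2)) = -7 + (2*H)*(H + (-2 + H² - 5*H)) = -7 + (2*H)*(-2 + H² - 4*H) = -7 + 2*H*(-2 + H² - 4*H))
c = 163047361 (c = (-7 - 8*6² - 4*6 + 2*6³)⁴ = (-7 - 8*36 - 24 + 2*216)⁴ = (-7 - 288 - 24 + 432)⁴ = 113⁴ = 163047361)
((c + 6)² + 8)² = ((163047361 + 6)² + 8)² = (163047367² + 8)² = (26584443885632689 + 8)² = 26584443885632697² = 706732656708353689010815995493809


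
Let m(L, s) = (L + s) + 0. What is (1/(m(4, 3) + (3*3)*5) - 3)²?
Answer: 24025/2704 ≈ 8.8850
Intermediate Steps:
m(L, s) = L + s
(1/(m(4, 3) + (3*3)*5) - 3)² = (1/((4 + 3) + (3*3)*5) - 3)² = (1/(7 + 9*5) - 3)² = (1/(7 + 45) - 3)² = (1/52 - 3)² = (-155/52)² = 24025/2704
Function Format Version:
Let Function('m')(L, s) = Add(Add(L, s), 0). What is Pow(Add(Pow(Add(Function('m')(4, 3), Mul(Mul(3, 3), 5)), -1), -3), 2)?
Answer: Rational(24025, 2704) ≈ 8.8850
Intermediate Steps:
Function('m')(L, s) = Add(L, s)
Pow(Add(Pow(Add(Function('m')(4, 3), Mul(Mul(3, 3), 5)), -1), -3), 2) = Pow(Add(Pow(Add(Add(4, 3), Mul(Mul(3, 3), 5)), -1), -3), 2) = Pow(Add(Pow(Add(7, Mul(9, 5)), -1), -3), 2) = Pow(Add(Pow(Add(7, 45), -1), -3), 2) = Pow(Add(Pow(52, -1), -3), 2) = Pow(Add(Rational(1, 52), -3), 2) = Pow(Rational(-155, 52), 2) = Rational(24025, 2704)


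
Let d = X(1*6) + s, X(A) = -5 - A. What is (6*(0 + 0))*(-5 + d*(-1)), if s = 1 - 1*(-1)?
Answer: 0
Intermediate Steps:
s = 2 (s = 1 + 1 = 2)
d = -9 (d = (-5 - 6) + 2 = -11 + 2 = -9)
(6*(0 + 0))*(-5 + d*(-1)) = (6*(0 + 0))*(-5 - 9*(-1)) = (6*0)*(-5 + 9) = 0*4 = 0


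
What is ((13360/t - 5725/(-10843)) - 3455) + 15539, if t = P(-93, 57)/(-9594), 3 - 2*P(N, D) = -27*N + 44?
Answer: 389252037583/3458917 ≈ 1.1254e+5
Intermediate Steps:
P(N, D) = -41/2 + 27*N/2 (P(N, D) = 3/2 - (-27*N + 44)/2 = 3/2 - (44 - 27*N)/2 = 3/2 + (-22 + 27*N/2) = -41/2 + 27*N/2)
t = 638/4797 (t = (-41/2 + (27/2)*(-93))/(-9594) = (-41/2 - 2511/2)*(-1/9594) = -1276*(-1/9594) = 638/4797 ≈ 0.13300)
((13360/t - 5725/(-10843)) - 3455) + 15539 = ((13360/(638/4797) - 5725/(-10843)) - 3455) + 15539 = ((13360*(4797/638) - 5725*(-1/10843)) - 3455) + 15539 = ((32043960/319 + 5725/10843) - 3455) + 15539 = (347454484555/3458917 - 3455) + 15539 = 335503926320/3458917 + 15539 = 389252037583/3458917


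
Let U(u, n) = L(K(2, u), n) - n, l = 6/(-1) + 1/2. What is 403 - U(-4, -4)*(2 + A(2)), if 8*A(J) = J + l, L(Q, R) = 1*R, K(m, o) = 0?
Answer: 403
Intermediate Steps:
L(Q, R) = R
l = -11/2 (l = 6*(-1) + 1*(1/2) = -6 + 1/2 = -11/2 ≈ -5.5000)
A(J) = -11/16 + J/8 (A(J) = (J - 11/2)/8 = (-11/2 + J)/8 = -11/16 + J/8)
U(u, n) = 0 (U(u, n) = n - n = 0)
403 - U(-4, -4)*(2 + A(2)) = 403 - 0*(2 + (-11/16 + (1/8)*2)) = 403 - 0*(2 + (-11/16 + 1/4)) = 403 - 0*(2 - 7/16) = 403 - 0*25/16 = 403 - 1*0 = 403 + 0 = 403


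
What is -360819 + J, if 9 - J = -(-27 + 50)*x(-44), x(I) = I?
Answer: -361822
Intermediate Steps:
J = -1003 (J = 9 - (-1)*(-27 + 50)*(-44) = 9 - (-1)*23*(-44) = 9 - (-1)*(-1012) = 9 - 1*1012 = 9 - 1012 = -1003)
-360819 + J = -360819 - 1003 = -361822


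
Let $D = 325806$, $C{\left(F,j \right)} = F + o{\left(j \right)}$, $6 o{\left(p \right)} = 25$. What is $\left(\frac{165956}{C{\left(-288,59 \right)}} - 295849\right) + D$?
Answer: $\frac{50021035}{1703} \approx 29372.0$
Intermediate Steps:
$o{\left(p \right)} = \frac{25}{6}$ ($o{\left(p \right)} = \frac{1}{6} \cdot 25 = \frac{25}{6}$)
$C{\left(F,j \right)} = \frac{25}{6} + F$ ($C{\left(F,j \right)} = F + \frac{25}{6} = \frac{25}{6} + F$)
$\left(\frac{165956}{C{\left(-288,59 \right)}} - 295849\right) + D = \left(\frac{165956}{\frac{25}{6} - 288} - 295849\right) + 325806 = \left(\frac{165956}{- \frac{1703}{6}} - 295849\right) + 325806 = \left(165956 \left(- \frac{6}{1703}\right) - 295849\right) + 325806 = \left(- \frac{995736}{1703} - 295849\right) + 325806 = - \frac{504826583}{1703} + 325806 = \frac{50021035}{1703}$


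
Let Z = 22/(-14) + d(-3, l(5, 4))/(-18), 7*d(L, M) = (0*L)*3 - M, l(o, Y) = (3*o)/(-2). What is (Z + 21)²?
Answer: 2647129/7056 ≈ 375.16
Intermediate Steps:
l(o, Y) = -3*o/2 (l(o, Y) = (3*o)*(-½) = -3*o/2)
d(L, M) = -M/7 (d(L, M) = ((0*L)*3 - M)/7 = (0*3 - M)/7 = (0 - M)/7 = (-M)/7 = -M/7)
Z = -137/84 (Z = 22/(-14) - (-3)*5/14/(-18) = 22*(-1/14) - ⅐*(-15/2)*(-1/18) = -11/7 + (15/14)*(-1/18) = -11/7 - 5/84 = -137/84 ≈ -1.6310)
(Z + 21)² = (-137/84 + 21)² = (1627/84)² = 2647129/7056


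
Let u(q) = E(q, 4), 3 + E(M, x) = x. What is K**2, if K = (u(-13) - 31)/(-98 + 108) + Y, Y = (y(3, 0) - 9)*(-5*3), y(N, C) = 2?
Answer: 10404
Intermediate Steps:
E(M, x) = -3 + x
u(q) = 1 (u(q) = -3 + 4 = 1)
Y = 105 (Y = (2 - 9)*(-5*3) = -7*(-15) = 105)
K = 102 (K = (1 - 31)/(-98 + 108) + 105 = -30/10 + 105 = -30*1/10 + 105 = -3 + 105 = 102)
K**2 = 102**2 = 10404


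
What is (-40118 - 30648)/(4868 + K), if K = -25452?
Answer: 35383/10292 ≈ 3.4379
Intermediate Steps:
(-40118 - 30648)/(4868 + K) = (-40118 - 30648)/(4868 - 25452) = -70766/(-20584) = -70766*(-1/20584) = 35383/10292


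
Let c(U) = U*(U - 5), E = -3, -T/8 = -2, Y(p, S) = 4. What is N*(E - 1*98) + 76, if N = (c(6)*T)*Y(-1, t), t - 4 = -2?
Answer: -38708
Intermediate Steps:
t = 2 (t = 4 - 2 = 2)
T = 16 (T = -8*(-2) = 16)
c(U) = U*(-5 + U)
N = 384 (N = ((6*(-5 + 6))*16)*4 = ((6*1)*16)*4 = (6*16)*4 = 96*4 = 384)
N*(E - 1*98) + 76 = 384*(-3 - 1*98) + 76 = 384*(-3 - 98) + 76 = 384*(-101) + 76 = -38784 + 76 = -38708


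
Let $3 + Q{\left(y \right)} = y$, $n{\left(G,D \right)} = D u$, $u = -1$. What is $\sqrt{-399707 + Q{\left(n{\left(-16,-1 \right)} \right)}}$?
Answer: $i \sqrt{399709} \approx 632.23 i$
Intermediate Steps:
$n{\left(G,D \right)} = - D$ ($n{\left(G,D \right)} = D \left(-1\right) = - D$)
$Q{\left(y \right)} = -3 + y$
$\sqrt{-399707 + Q{\left(n{\left(-16,-1 \right)} \right)}} = \sqrt{-399707 - 2} = \sqrt{-399709} = i \sqrt{399709}$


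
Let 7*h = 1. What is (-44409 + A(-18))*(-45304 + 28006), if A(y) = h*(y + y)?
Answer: 5377930902/7 ≈ 7.6828e+8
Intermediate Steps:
h = ⅐ (h = (⅐)*1 = ⅐ ≈ 0.14286)
A(y) = 2*y/7 (A(y) = (y + y)/7 = (2*y)/7 = 2*y/7)
(-44409 + A(-18))*(-45304 + 28006) = (-44409 + (2/7)*(-18))*(-45304 + 28006) = (-44409 - 36/7)*(-17298) = -310899/7*(-17298) = 5377930902/7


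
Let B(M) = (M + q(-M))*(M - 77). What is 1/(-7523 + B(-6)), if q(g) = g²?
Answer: -1/10013 ≈ -9.9870e-5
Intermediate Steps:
B(M) = (-77 + M)*(M + M²) (B(M) = (M + (-M)²)*(M - 77) = (M + M²)*(-77 + M) = (-77 + M)*(M + M²))
1/(-7523 + B(-6)) = 1/(-7523 - 6*(-77 + (-6)² - 76*(-6))) = 1/(-7523 - 6*(-77 + 36 + 456)) = 1/(-7523 - 6*415) = 1/(-7523 - 2490) = 1/(-10013) = -1/10013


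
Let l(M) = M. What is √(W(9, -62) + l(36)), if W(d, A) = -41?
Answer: I*√5 ≈ 2.2361*I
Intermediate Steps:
√(W(9, -62) + l(36)) = √(-41 + 36) = √(-5) = I*√5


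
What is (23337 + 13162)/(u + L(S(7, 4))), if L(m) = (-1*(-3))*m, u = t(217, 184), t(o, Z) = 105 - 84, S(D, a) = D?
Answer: 36499/42 ≈ 869.02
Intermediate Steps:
t(o, Z) = 21
u = 21
L(m) = 3*m
(23337 + 13162)/(u + L(S(7, 4))) = (23337 + 13162)/(21 + 3*7) = 36499/(21 + 21) = 36499/42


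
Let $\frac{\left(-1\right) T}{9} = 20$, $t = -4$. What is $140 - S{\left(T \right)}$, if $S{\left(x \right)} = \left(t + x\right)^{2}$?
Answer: $-33716$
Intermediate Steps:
$T = -180$ ($T = \left(-9\right) 20 = -180$)
$S{\left(x \right)} = \left(-4 + x\right)^{2}$
$140 - S{\left(T \right)} = 140 - \left(-4 - 180\right)^{2} = 140 - \left(-184\right)^{2} = 140 - 33856 = -33716$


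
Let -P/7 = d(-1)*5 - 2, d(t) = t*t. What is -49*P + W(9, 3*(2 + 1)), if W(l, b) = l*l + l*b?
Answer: 1191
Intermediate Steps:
W(l, b) = l² + b*l
d(t) = t²
P = -21 (P = -7*((-1)²*5 - 2) = -7*(1*5 - 2) = -7*(5 - 2) = -7*3 = -21)
-49*P + W(9, 3*(2 + 1)) = -49*(-21) + 9*(3*(2 + 1) + 9) = 1029 + 9*(3*3 + 9) = 1029 + 9*(9 + 9) = 1029 + 9*18 = 1029 + 162 = 1191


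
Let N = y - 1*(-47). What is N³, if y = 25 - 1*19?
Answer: 148877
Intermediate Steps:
y = 6 (y = 25 - 19 = 6)
N = 53 (N = 6 - 1*(-47) = 6 + 47 = 53)
N³ = 53³ = 148877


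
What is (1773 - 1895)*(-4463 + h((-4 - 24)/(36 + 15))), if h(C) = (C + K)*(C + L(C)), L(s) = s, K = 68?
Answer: 1439710166/2601 ≈ 5.5352e+5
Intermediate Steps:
h(C) = 2*C*(68 + C) (h(C) = (C + 68)*(C + C) = (68 + C)*(2*C) = 2*C*(68 + C))
(1773 - 1895)*(-4463 + h((-4 - 24)/(36 + 15))) = (1773 - 1895)*(-4463 + 2*((-4 - 24)/(36 + 15))*(68 + (-4 - 24)/(36 + 15))) = -122*(-4463 + 2*(-28/51)*(68 - 28/51)) = -122*(-4463 + 2*(-28/51)*(3440/51)) = -122*(-4463 - 192640/2601) = -122*(-11800903/2601) = 1439710166/2601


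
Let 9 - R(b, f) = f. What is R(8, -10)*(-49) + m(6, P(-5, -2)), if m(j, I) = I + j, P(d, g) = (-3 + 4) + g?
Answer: -926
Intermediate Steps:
P(d, g) = 1 + g
R(b, f) = 9 - f
R(8, -10)*(-49) + m(6, P(-5, -2)) = (9 - 1*(-10))*(-49) + ((1 - 2) + 6) = (9 + 10)*(-49) + (-1 + 6) = 19*(-49) + 5 = -931 + 5 = -926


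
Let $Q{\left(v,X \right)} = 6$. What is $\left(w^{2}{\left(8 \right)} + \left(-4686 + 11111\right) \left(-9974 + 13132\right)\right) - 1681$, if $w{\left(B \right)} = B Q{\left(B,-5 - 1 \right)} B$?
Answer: $20435925$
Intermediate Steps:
$w{\left(B \right)} = 6 B^{2}$ ($w{\left(B \right)} = B 6 B = 6 B B = 6 B^{2}$)
$\left(w^{2}{\left(8 \right)} + \left(-4686 + 11111\right) \left(-9974 + 13132\right)\right) - 1681 = \left(\left(6 \cdot 8^{2}\right)^{2} + \left(-4686 + 11111\right) \left(-9974 + 13132\right)\right) - 1681 = \left(\left(6 \cdot 64\right)^{2} + 6425 \cdot 3158\right) - 1681 = \left(384^{2} + 20290150\right) - 1681 = \left(147456 + 20290150\right) - 1681 = 20437606 - 1681 = 20435925$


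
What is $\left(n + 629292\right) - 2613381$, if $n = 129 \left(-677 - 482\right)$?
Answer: $-2133600$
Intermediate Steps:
$n = -149511$ ($n = 129 \left(-1159\right) = -149511$)
$\left(n + 629292\right) - 2613381 = \left(-149511 + 629292\right) - 2613381 = 479781 - 2613381 = -2133600$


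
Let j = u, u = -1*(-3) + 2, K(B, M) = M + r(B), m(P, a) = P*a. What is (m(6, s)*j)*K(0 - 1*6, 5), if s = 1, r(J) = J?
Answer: -30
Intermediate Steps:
K(B, M) = B + M (K(B, M) = M + B = B + M)
u = 5 (u = 3 + 2 = 5)
j = 5
(m(6, s)*j)*K(0 - 1*6, 5) = ((6*1)*5)*((0 - 1*6) + 5) = (6*5)*((0 - 6) + 5) = 30*(-6 + 5) = 30*(-1) = -30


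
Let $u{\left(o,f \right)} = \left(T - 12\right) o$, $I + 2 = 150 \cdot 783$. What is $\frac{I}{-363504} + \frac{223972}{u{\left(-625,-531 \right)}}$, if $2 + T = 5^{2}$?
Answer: $- \frac{10277771611}{312386250} \approx -32.901$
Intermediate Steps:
$T = 23$ ($T = -2 + 5^{2} = -2 + 25 = 23$)
$I = 117448$ ($I = -2 + 150 \cdot 783 = -2 + 117450 = 117448$)
$u{\left(o,f \right)} = 11 o$ ($u{\left(o,f \right)} = \left(23 - 12\right) o = 11 o$)
$\frac{I}{-363504} + \frac{223972}{u{\left(-625,-531 \right)}} = \frac{117448}{-363504} + \frac{223972}{11 \left(-625\right)} = 117448 \left(- \frac{1}{363504}\right) + \frac{223972}{-6875} = - \frac{14681}{45438} + 223972 \left(- \frac{1}{6875}\right) = - \frac{14681}{45438} - \frac{223972}{6875} = - \frac{10277771611}{312386250}$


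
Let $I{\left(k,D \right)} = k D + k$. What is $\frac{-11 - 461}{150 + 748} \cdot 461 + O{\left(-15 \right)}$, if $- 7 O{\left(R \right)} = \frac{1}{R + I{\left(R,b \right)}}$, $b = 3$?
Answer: $- \frac{57117451}{235725} \approx -242.31$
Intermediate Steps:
$I{\left(k,D \right)} = k + D k$ ($I{\left(k,D \right)} = D k + k = k + D k$)
$O{\left(R \right)} = - \frac{1}{35 R}$ ($O{\left(R \right)} = - \frac{1}{7 \left(R + R \left(1 + 3\right)\right)} = - \frac{1}{7 \left(R + R 4\right)} = - \frac{1}{7 \left(R + 4 R\right)} = - \frac{1}{7 \cdot 5 R} = - \frac{\frac{1}{5} \frac{1}{R}}{7} = - \frac{1}{35 R}$)
$\frac{-11 - 461}{150 + 748} \cdot 461 + O{\left(-15 \right)} = \frac{-11 - 461}{150 + 748} \cdot 461 - \frac{1}{35 \left(-15\right)} = - \frac{472}{898} \cdot 461 - - \frac{1}{525} = \left(-472\right) \frac{1}{898} \cdot 461 + \frac{1}{525} = \left(- \frac{236}{449}\right) 461 + \frac{1}{525} = - \frac{108796}{449} + \frac{1}{525} = - \frac{57117451}{235725}$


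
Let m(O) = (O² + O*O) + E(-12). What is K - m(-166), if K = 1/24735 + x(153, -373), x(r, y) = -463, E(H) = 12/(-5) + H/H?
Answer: -274922599/4947 ≈ -55574.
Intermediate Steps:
E(H) = -7/5 (E(H) = 12*(-⅕) + 1 = -12/5 + 1 = -7/5)
m(O) = -7/5 + 2*O² (m(O) = (O² + O*O) - 7/5 = (O² + O²) - 7/5 = 2*O² - 7/5 = -7/5 + 2*O²)
K = -11452304/24735 (K = 1/24735 - 463 = -11452304/24735 ≈ -463.00)
K - m(-166) = -11452304/24735 - (-7/5 + 2*(-166)²) = -11452304/24735 - (-7/5 + 2*27556) = -11452304/24735 - (-7/5 + 55112) = -11452304/24735 - 1*275553/5 = -11452304/24735 - 275553/5 = -274922599/4947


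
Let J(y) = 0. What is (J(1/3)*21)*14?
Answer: 0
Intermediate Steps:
(J(1/3)*21)*14 = (0*21)*14 = 0*14 = 0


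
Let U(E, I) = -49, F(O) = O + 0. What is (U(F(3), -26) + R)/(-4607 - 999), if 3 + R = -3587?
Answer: 3639/5606 ≈ 0.64913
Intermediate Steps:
R = -3590 (R = -3 - 3587 = -3590)
F(O) = O
(U(F(3), -26) + R)/(-4607 - 999) = (-49 - 3590)/(-4607 - 999) = -3639/(-5606) = -3639*(-1/5606) = 3639/5606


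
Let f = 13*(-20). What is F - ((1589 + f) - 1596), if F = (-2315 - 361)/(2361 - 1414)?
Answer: 250173/947 ≈ 264.17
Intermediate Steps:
f = -260
F = -2676/947 ≈ -2.8258
F - ((1589 + f) - 1596) = -2676/947 - ((1589 - 260) - 1596) = -2676/947 - (1329 - 1596) = -2676/947 - 1*(-267) = -2676/947 + 267 = 250173/947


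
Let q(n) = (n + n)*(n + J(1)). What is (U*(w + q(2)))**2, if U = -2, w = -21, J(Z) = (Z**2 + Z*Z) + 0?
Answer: 100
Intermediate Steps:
J(Z) = 2*Z**2 (J(Z) = (Z**2 + Z**2) + 0 = 2*Z**2 + 0 = 2*Z**2)
q(n) = 2*n*(2 + n) (q(n) = (n + n)*(n + 2*1**2) = (2*n)*(n + 2*1) = (2*n)*(n + 2) = (2*n)*(2 + n) = 2*n*(2 + n))
(U*(w + q(2)))**2 = (-2*(-21 + 2*2*(2 + 2)))**2 = (-2*(-21 + 2*2*4))**2 = (-2*(-21 + 16))**2 = (-2*(-5))**2 = 10**2 = 100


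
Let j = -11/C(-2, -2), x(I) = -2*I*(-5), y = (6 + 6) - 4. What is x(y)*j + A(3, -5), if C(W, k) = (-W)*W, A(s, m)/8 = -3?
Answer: 196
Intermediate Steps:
A(s, m) = -24 (A(s, m) = 8*(-3) = -24)
y = 8 (y = 12 - 4 = 8)
C(W, k) = -W**2
x(I) = 10*I
j = 11/4 (j = -11/((-1*(-2)**2)) = -11/((-1*4)) = -11/(-4) = -11*(-1/4) = 11/4 ≈ 2.7500)
x(y)*j + A(3, -5) = (10*8)*(11/4) - 24 = 80*(11/4) - 24 = 220 - 24 = 196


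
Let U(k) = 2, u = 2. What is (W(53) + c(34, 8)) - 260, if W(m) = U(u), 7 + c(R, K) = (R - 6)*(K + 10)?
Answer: 239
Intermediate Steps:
c(R, K) = -7 + (-6 + R)*(10 + K) (c(R, K) = -7 + (R - 6)*(K + 10) = -7 + (-6 + R)*(10 + K))
W(m) = 2
(W(53) + c(34, 8)) - 260 = (2 + (-67 - 6*8 + 10*34 + 8*34)) - 260 = (2 + (-67 - 48 + 340 + 272)) - 260 = (2 + 497) - 260 = 499 - 260 = 239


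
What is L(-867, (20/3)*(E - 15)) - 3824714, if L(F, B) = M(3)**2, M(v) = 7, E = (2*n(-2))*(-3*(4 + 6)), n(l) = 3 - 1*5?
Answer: -3824665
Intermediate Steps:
n(l) = -2 (n(l) = 3 - 5 = -2)
E = 120 (E = (2*(-2))*(-3*(4 + 6)) = -(-12)*10 = -4*(-30) = 120)
L(F, B) = 49 (L(F, B) = 7**2 = 49)
L(-867, (20/3)*(E - 15)) - 3824714 = 49 - 3824714 = -3824665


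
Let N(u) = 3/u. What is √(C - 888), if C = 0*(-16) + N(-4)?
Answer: 3*I*√395/2 ≈ 29.812*I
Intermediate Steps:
C = -¾ (C = 0*(-16) + 3/(-4) = 0 + 3*(-¼) = 0 - ¾ = -¾ ≈ -0.75000)
√(C - 888) = √(-¾ - 888) = √(-3555/4) = 3*I*√395/2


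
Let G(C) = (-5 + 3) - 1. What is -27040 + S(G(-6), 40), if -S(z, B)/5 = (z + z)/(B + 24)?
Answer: -865265/32 ≈ -27040.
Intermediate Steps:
G(C) = -3 (G(C) = -2 - 1 = -3)
S(z, B) = -10*z/(24 + B) (S(z, B) = -5*(z + z)/(B + 24) = -5*2*z/(24 + B) = -10*z/(24 + B))
-27040 + S(G(-6), 40) = -27040 - 10*(-3)/(24 + 40) = -27040 - 10*(-3)/64 = -27040 - 10*(-3)*1/64 = -27040 + 15/32 = -865265/32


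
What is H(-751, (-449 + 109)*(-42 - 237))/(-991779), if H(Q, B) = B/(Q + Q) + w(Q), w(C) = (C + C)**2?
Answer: -1694211574/744826029 ≈ -2.2746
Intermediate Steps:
w(C) = 4*C**2 (w(C) = (2*C)**2 = 4*C**2)
H(Q, B) = 4*Q**2 + B/(2*Q) (H(Q, B) = B/(Q + Q) + 4*Q**2 = B/((2*Q)) + 4*Q**2 = (1/(2*Q))*B + 4*Q**2 = B/(2*Q) + 4*Q**2 = 4*Q**2 + B/(2*Q))
H(-751, (-449 + 109)*(-42 - 237))/(-991779) = ((1/2)*((-449 + 109)*(-42 - 237) + 8*(-751)**3)/(-751))/(-991779) = ((1/2)*(-1/751)*(-340*(-279) + 8*(-423564751)))*(-1/991779) = ((1/2)*(-1/751)*(94860 - 3388518008))*(-1/991779) = ((1/2)*(-1/751)*(-3388423148))*(-1/991779) = (1694211574/751)*(-1/991779) = -1694211574/744826029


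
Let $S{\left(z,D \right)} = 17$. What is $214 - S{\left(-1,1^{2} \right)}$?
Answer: $197$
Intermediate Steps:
$214 - S{\left(-1,1^{2} \right)} = 214 - 17 = 197$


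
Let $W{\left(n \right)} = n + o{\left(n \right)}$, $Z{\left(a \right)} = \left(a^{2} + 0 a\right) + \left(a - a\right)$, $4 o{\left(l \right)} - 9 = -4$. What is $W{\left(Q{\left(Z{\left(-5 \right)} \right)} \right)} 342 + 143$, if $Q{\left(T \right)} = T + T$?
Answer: $\frac{35341}{2} \approx 17671.0$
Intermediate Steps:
$o{\left(l \right)} = \frac{5}{4}$ ($o{\left(l \right)} = \frac{9}{4} + \frac{1}{4} \left(-4\right) = \frac{9}{4} - 1 = \frac{5}{4}$)
$Z{\left(a \right)} = a^{2}$ ($Z{\left(a \right)} = \left(a^{2} + 0\right) + 0 = a^{2} + 0 = a^{2}$)
$Q{\left(T \right)} = 2 T$
$W{\left(n \right)} = \frac{5}{4} + n$ ($W{\left(n \right)} = n + \frac{5}{4} = \frac{5}{4} + n$)
$W{\left(Q{\left(Z{\left(-5 \right)} \right)} \right)} 342 + 143 = \left(\frac{5}{4} + 2 \left(-5\right)^{2}\right) 342 + 143 = \left(\frac{5}{4} + 2 \cdot 25\right) 342 + 143 = \left(\frac{5}{4} + 50\right) 342 + 143 = \frac{205}{4} \cdot 342 + 143 = \frac{35055}{2} + 143 = \frac{35341}{2}$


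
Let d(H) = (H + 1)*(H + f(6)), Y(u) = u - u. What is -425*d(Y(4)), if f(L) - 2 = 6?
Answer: -3400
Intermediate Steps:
f(L) = 8 (f(L) = 2 + 6 = 8)
Y(u) = 0
d(H) = (1 + H)*(8 + H) (d(H) = (H + 1)*(H + 8) = (1 + H)*(8 + H))
-425*d(Y(4)) = -425*(8 + 0**2 + 9*0) = -425*(8 + 0 + 0) = -425*8 = -3400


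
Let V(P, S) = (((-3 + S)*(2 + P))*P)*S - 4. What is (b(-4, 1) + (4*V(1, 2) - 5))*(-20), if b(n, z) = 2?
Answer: 860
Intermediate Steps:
V(P, S) = -4 + P*S*(-3 + S)*(2 + P) (V(P, S) = (P*(-3 + S)*(2 + P))*S - 4 = P*S*(-3 + S)*(2 + P) - 4 = -4 + P*S*(-3 + S)*(2 + P))
(b(-4, 1) + (4*V(1, 2) - 5))*(-20) = (2 + (4*(-4 + 1**2*2**2 - 6*1*2 - 3*2*1**2 + 2*1*2**2) - 5))*(-20) = (2 + (4*(-4 + 1*4 - 12 - 3*2*1 + 2*1*4) - 5))*(-20) = (2 + (4*(-4 + 4 - 12 - 6 + 8) - 5))*(-20) = (2 + (4*(-10) - 5))*(-20) = (2 + (-40 - 5))*(-20) = (2 - 45)*(-20) = -43*(-20) = 860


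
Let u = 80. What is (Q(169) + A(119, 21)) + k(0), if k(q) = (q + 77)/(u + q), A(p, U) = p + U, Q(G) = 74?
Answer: 17197/80 ≈ 214.96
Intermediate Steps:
A(p, U) = U + p
k(q) = (77 + q)/(80 + q) (k(q) = (q + 77)/(80 + q) = (77 + q)/(80 + q))
(Q(169) + A(119, 21)) + k(0) = (74 + (21 + 119)) + (77 + 0)/(80 + 0) = (74 + 140) + 77/80 = 214 + (1/80)*77 = 214 + 77/80 = 17197/80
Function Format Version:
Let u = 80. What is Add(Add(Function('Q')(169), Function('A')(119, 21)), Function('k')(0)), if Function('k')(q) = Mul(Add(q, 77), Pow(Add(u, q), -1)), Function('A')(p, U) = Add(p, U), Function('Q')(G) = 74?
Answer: Rational(17197, 80) ≈ 214.96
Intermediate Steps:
Function('A')(p, U) = Add(U, p)
Function('k')(q) = Mul(Pow(Add(80, q), -1), Add(77, q)) (Function('k')(q) = Mul(Add(q, 77), Pow(Add(80, q), -1)) = Mul(Add(77, q), Pow(Add(80, q), -1)) = Mul(Pow(Add(80, q), -1), Add(77, q)))
Add(Add(Function('Q')(169), Function('A')(119, 21)), Function('k')(0)) = Add(Add(74, Add(21, 119)), Mul(Pow(Add(80, 0), -1), Add(77, 0))) = Add(Add(74, 140), Mul(Pow(80, -1), 77)) = Add(214, Mul(Rational(1, 80), 77)) = Add(214, Rational(77, 80)) = Rational(17197, 80)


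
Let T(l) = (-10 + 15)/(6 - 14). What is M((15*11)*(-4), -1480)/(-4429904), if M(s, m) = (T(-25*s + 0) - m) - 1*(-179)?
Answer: -13267/35439232 ≈ -0.00037436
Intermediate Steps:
T(l) = -5/8 (T(l) = 5/(-8) = 5*(-⅛) = -5/8)
M(s, m) = 1427/8 - m (M(s, m) = (-5/8 - m) - 1*(-179) = (-5/8 - m) + 179 = 1427/8 - m)
M((15*11)*(-4), -1480)/(-4429904) = (1427/8 - 1*(-1480))/(-4429904) = (1427/8 + 1480)*(-1/4429904) = (13267/8)*(-1/4429904) = -13267/35439232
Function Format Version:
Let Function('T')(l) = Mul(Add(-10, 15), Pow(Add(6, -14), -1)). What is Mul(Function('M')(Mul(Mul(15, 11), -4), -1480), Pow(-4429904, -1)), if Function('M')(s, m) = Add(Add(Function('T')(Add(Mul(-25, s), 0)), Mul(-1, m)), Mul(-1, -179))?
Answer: Rational(-13267, 35439232) ≈ -0.00037436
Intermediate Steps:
Function('T')(l) = Rational(-5, 8) (Function('T')(l) = Mul(5, Pow(-8, -1)) = Mul(5, Rational(-1, 8)) = Rational(-5, 8))
Function('M')(s, m) = Add(Rational(1427, 8), Mul(-1, m)) (Function('M')(s, m) = Add(Add(Rational(-5, 8), Mul(-1, m)), Mul(-1, -179)) = Add(Add(Rational(-5, 8), Mul(-1, m)), 179) = Add(Rational(1427, 8), Mul(-1, m)))
Mul(Function('M')(Mul(Mul(15, 11), -4), -1480), Pow(-4429904, -1)) = Mul(Add(Rational(1427, 8), Mul(-1, -1480)), Pow(-4429904, -1)) = Mul(Add(Rational(1427, 8), 1480), Rational(-1, 4429904)) = Mul(Rational(13267, 8), Rational(-1, 4429904)) = Rational(-13267, 35439232)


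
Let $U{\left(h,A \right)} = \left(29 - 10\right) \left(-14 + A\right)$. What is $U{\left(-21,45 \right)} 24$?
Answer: $14136$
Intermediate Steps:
$U{\left(h,A \right)} = -266 + 19 A$ ($U{\left(h,A \right)} = 19 \left(-14 + A\right) = -266 + 19 A$)
$U{\left(-21,45 \right)} 24 = \left(-266 + 19 \cdot 45\right) 24 = \left(-266 + 855\right) 24 = 589 \cdot 24 = 14136$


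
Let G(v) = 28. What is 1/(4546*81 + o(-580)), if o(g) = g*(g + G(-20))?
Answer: 1/688386 ≈ 1.4527e-6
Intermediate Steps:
o(g) = g*(28 + g) (o(g) = g*(g + 28) = g*(28 + g))
1/(4546*81 + o(-580)) = 1/(4546*81 - 580*(28 - 580)) = 1/(368226 - 580*(-552)) = 1/(368226 + 320160) = 1/688386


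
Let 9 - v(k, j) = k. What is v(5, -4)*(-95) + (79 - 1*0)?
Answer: -301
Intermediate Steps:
v(k, j) = 9 - k
v(5, -4)*(-95) + (79 - 1*0) = (9 - 1*5)*(-95) + (79 - 1*0) = (9 - 5)*(-95) + (79 + 0) = 4*(-95) + 79 = -380 + 79 = -301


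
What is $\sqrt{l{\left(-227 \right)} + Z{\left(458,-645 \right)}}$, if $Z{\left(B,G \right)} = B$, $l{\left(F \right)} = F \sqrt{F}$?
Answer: $\sqrt{458 - 227 i \sqrt{227}} \approx 44.208 - 38.682 i$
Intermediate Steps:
$l{\left(F \right)} = F^{\frac{3}{2}}$
$\sqrt{l{\left(-227 \right)} + Z{\left(458,-645 \right)}} = \sqrt{\left(-227\right)^{\frac{3}{2}} + 458} = \sqrt{- 227 i \sqrt{227} + 458} = \sqrt{458 - 227 i \sqrt{227}}$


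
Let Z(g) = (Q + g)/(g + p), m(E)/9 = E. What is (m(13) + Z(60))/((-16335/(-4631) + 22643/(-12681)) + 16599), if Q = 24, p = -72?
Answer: 587257110/88626396481 ≈ 0.0066262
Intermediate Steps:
m(E) = 9*E
Z(g) = (24 + g)/(-72 + g) (Z(g) = (24 + g)/(g - 72) = (24 + g)/(-72 + g))
(m(13) + Z(60))/((-16335/(-4631) + 22643/(-12681)) + 16599) = (9*13 + (24 + 60)/(-72 + 60))/((-16335/(-4631) + 22643/(-12681)) + 16599) = (117 + 84/(-12))/((-16335*(-1/4631) + 22643*(-1/12681)) + 16599) = (117 - 1/12*84)/((1485/421 - 22643/12681) + 16599) = (117 - 7)/(9298582/5338701 + 16599) = 110/(88626396481/5338701) = 110*(5338701/88626396481) = 587257110/88626396481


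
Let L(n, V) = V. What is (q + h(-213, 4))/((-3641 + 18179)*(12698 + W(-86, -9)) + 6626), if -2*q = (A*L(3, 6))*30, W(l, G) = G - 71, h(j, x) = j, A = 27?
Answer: -2643/183447110 ≈ -1.4407e-5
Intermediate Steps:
W(l, G) = -71 + G
q = -2430 (q = -27*6*30/2 = -81*30 = -½*4860 = -2430)
(q + h(-213, 4))/((-3641 + 18179)*(12698 + W(-86, -9)) + 6626) = (-2430 - 213)/((-3641 + 18179)*(12698 + (-71 - 9)) + 6626) = -2643/(14538*(12698 - 80) + 6626) = -2643/(14538*12618 + 6626) = -2643/(183440484 + 6626) = -2643/183447110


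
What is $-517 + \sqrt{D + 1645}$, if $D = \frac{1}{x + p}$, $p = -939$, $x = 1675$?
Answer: $-517 + \frac{\sqrt{55693166}}{184} \approx -476.44$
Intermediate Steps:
$D = \frac{1}{736}$ ($D = \frac{1}{1675 - 939} = \frac{1}{736} \approx 0.0013587$)
$-517 + \sqrt{D + 1645} = -517 + \sqrt{\frac{1}{736} + 1645} = -517 + \sqrt{\frac{1210721}{736}} = -517 + \frac{\sqrt{55693166}}{184}$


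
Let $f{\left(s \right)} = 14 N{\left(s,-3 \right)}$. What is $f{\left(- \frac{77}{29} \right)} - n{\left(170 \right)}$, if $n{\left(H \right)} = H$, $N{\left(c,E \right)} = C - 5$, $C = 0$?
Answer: $-240$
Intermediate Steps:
$N{\left(c,E \right)} = -5$ ($N{\left(c,E \right)} = 0 - 5 = -5$)
$f{\left(s \right)} = -70$ ($f{\left(s \right)} = 14 \left(-5\right) = -70$)
$f{\left(- \frac{77}{29} \right)} - n{\left(170 \right)} = -70 - 170 = -240$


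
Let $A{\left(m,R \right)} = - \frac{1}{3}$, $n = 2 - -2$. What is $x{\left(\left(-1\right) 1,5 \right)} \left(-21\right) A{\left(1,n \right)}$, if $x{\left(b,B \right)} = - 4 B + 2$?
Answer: $-126$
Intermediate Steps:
$x{\left(b,B \right)} = 2 - 4 B$
$n = 4$ ($n = 2 + 2 = 4$)
$A{\left(m,R \right)} = - \frac{1}{3}$ ($A{\left(m,R \right)} = \left(-1\right) \frac{1}{3} = - \frac{1}{3}$)
$x{\left(\left(-1\right) 1,5 \right)} \left(-21\right) A{\left(1,n \right)} = \left(2 - 20\right) \left(-21\right) \left(- \frac{1}{3}\right) = \left(-18\right) \left(-21\right) \left(- \frac{1}{3}\right) = 378 \left(- \frac{1}{3}\right) = -126$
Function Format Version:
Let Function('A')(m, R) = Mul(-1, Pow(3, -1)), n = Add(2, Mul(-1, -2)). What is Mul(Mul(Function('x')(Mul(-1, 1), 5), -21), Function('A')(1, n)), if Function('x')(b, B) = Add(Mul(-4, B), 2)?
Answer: -126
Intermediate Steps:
Function('x')(b, B) = Add(2, Mul(-4, B))
n = 4 (n = Add(2, 2) = 4)
Function('A')(m, R) = Rational(-1, 3) (Function('A')(m, R) = Mul(-1, Rational(1, 3)) = Rational(-1, 3))
Mul(Mul(Function('x')(Mul(-1, 1), 5), -21), Function('A')(1, n)) = Mul(Mul(Add(2, Mul(-4, 5)), -21), Rational(-1, 3)) = Mul(Mul(Add(2, -20), -21), Rational(-1, 3)) = Mul(Mul(-18, -21), Rational(-1, 3)) = Mul(378, Rational(-1, 3)) = -126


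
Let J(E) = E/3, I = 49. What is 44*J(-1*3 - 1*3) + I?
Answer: -39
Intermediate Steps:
J(E) = E/3 (J(E) = E*(⅓) = E/3)
44*J(-1*3 - 1*3) + I = 44*((-1*3 - 1*3)/3) + 49 = 44*((-3 - 3)/3) + 49 = 44*((⅓)*(-6)) + 49 = 44*(-2) + 49 = -88 + 49 = -39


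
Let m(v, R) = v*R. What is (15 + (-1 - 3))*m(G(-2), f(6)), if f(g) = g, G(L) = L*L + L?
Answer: 132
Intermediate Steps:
G(L) = L + L² (G(L) = L² + L = L + L²)
m(v, R) = R*v
(15 + (-1 - 3))*m(G(-2), f(6)) = (15 + (-1 - 3))*(6*(-2*(1 - 2))) = (15 - 4)*(6*(-2*(-1))) = 11*(6*2) = 11*12 = 132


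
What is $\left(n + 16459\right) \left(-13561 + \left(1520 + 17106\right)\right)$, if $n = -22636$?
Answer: $-31286505$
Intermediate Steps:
$\left(n + 16459\right) \left(-13561 + \left(1520 + 17106\right)\right) = \left(-22636 + 16459\right) \left(-13561 + \left(1520 + 17106\right)\right) = - 6177 \left(-13561 + 18626\right) = \left(-6177\right) 5065 = -31286505$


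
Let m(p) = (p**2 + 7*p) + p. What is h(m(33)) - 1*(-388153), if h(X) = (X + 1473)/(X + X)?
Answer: 175057474/451 ≈ 3.8815e+5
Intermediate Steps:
m(p) = p**2 + 8*p
h(X) = (1473 + X)/(2*X) (h(X) = (1473 + X)/((2*X)) = (1473 + X)*(1/(2*X)) = (1473 + X)/(2*X))
h(m(33)) - 1*(-388153) = (1473 + 33*(8 + 33))/(2*((33*(8 + 33)))) - 1*(-388153) = (1473 + 33*41)/(2*((33*41))) + 388153 = (1/2)*(1473 + 1353)/1353 + 388153 = (1/2)*(1/1353)*2826 + 388153 = 471/451 + 388153 = 175057474/451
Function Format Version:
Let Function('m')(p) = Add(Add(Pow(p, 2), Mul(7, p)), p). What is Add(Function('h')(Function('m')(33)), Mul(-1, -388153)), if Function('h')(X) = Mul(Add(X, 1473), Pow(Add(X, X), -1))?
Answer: Rational(175057474, 451) ≈ 3.8815e+5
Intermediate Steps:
Function('m')(p) = Add(Pow(p, 2), Mul(8, p))
Function('h')(X) = Mul(Rational(1, 2), Pow(X, -1), Add(1473, X)) (Function('h')(X) = Mul(Add(1473, X), Pow(Mul(2, X), -1)) = Mul(Add(1473, X), Mul(Rational(1, 2), Pow(X, -1))) = Mul(Rational(1, 2), Pow(X, -1), Add(1473, X)))
Add(Function('h')(Function('m')(33)), Mul(-1, -388153)) = Add(Mul(Rational(1, 2), Pow(Mul(33, Add(8, 33)), -1), Add(1473, Mul(33, Add(8, 33)))), Mul(-1, -388153)) = Add(Mul(Rational(1, 2), Pow(Mul(33, 41), -1), Add(1473, Mul(33, 41))), 388153) = Add(Mul(Rational(1, 2), Pow(1353, -1), Add(1473, 1353)), 388153) = Add(Mul(Rational(1, 2), Rational(1, 1353), 2826), 388153) = Add(Rational(471, 451), 388153) = Rational(175057474, 451)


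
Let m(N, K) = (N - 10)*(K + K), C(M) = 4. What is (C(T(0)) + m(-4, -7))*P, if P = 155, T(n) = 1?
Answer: 31000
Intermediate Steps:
m(N, K) = 2*K*(-10 + N) (m(N, K) = (-10 + N)*(2*K) = 2*K*(-10 + N))
(C(T(0)) + m(-4, -7))*P = (4 + 2*(-7)*(-10 - 4))*155 = (4 + 2*(-7)*(-14))*155 = (4 + 196)*155 = 200*155 = 31000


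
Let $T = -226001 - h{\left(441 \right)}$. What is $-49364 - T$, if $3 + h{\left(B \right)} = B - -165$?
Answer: $177240$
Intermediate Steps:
$h{\left(B \right)} = 162 + B$ ($h{\left(B \right)} = -3 + \left(B - -165\right) = -3 + \left(B + 165\right) = -3 + \left(165 + B\right) = 162 + B$)
$T = -226604$ ($T = -226001 - \left(162 + 441\right) = -226001 - 603 = -226604$)
$-49364 - T = -49364 - -226604 = -49364 + 226604 = 177240$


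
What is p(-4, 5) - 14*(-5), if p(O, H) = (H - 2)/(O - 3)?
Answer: 487/7 ≈ 69.571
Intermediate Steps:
p(O, H) = (-2 + H)/(-3 + O)
p(-4, 5) - 14*(-5) = (-2 + 5)/(-3 - 4) - 14*(-5) = 3/(-7) + 70 = -⅐*3 + 70 = -3/7 + 70 = 487/7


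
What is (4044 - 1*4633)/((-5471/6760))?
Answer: 3981640/5471 ≈ 727.77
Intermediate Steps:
(4044 - 1*4633)/((-5471/6760)) = (4044 - 4633)/((-5471*1/6760)) = -589/(-5471/6760) = -589*(-6760/5471) = 3981640/5471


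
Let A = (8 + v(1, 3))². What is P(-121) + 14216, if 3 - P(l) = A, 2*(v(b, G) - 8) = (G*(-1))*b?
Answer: 56035/4 ≈ 14009.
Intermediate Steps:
v(b, G) = 8 - G*b/2 (v(b, G) = 8 + ((G*(-1))*b)/2 = 8 + ((-G)*b)/2 = 8 + (-G*b)/2 = 8 - G*b/2)
A = 841/4 (A = (8 + (8 - ½*3*1))² = (8 + (8 - 3/2))² = (8 + 13/2)² = (29/2)² = 841/4 ≈ 210.25)
P(l) = -829/4 (P(l) = 3 - 1*841/4 = 3 - 841/4 = -829/4)
P(-121) + 14216 = -829/4 + 14216 = 56035/4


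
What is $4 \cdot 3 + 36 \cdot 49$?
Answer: $1776$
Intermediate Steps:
$4 \cdot 3 + 36 \cdot 49 = 12 + 1764 = 1776$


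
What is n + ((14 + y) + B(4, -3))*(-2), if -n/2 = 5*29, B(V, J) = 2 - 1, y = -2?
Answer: -316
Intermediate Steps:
B(V, J) = 1
n = -290 (n = -10*29 = -2*145 = -290)
n + ((14 + y) + B(4, -3))*(-2) = -290 + ((14 - 2) + 1)*(-2) = -290 + (12 + 1)*(-2) = -290 + 13*(-2) = -290 - 26 = -316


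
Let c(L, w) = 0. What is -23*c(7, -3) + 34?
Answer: 34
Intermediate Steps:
-23*c(7, -3) + 34 = -23*0 + 34 = 0 + 34 = 34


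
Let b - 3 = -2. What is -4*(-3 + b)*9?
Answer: 72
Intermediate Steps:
b = 1 (b = 3 - 2 = 1)
-4*(-3 + b)*9 = -4*(-3 + 1)*9 = -4*(-2)*9 = 8*9 = 72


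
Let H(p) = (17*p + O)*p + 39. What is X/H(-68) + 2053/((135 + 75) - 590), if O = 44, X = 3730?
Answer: -30780463/5749780 ≈ -5.3533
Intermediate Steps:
H(p) = 39 + p*(44 + 17*p) (H(p) = (17*p + 44)*p + 39 = (44 + 17*p)*p + 39 = p*(44 + 17*p) + 39 = 39 + p*(44 + 17*p))
X/H(-68) + 2053/((135 + 75) - 590) = 3730/(39 + 17*(-68)**2 + 44*(-68)) + 2053/((135 + 75) - 590) = 3730/(39 + 17*4624 - 2992) + 2053/(210 - 590) = 3730/(39 + 78608 - 2992) + 2053/(-380) = 3730/75655 + 2053*(-1/380) = 3730*(1/75655) - 2053/380 = 746/15131 - 2053/380 = -30780463/5749780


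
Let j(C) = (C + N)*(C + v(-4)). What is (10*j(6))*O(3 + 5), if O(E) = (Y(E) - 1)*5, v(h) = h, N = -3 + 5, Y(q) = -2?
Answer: -2400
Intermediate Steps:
N = 2
O(E) = -15 (O(E) = (-2 - 1)*5 = -3*5 = -15)
j(C) = (-4 + C)*(2 + C) (j(C) = (C + 2)*(C - 4) = (2 + C)*(-4 + C) = (-4 + C)*(2 + C))
(10*j(6))*O(3 + 5) = (10*(-8 + 6² - 2*6))*(-15) = (10*(-8 + 36 - 12))*(-15) = (10*16)*(-15) = 160*(-15) = -2400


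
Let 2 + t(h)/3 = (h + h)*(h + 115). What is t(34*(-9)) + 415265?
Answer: 765935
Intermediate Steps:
t(h) = -6 + 6*h*(115 + h) (t(h) = -6 + 3*((h + h)*(h + 115)) = -6 + 3*((2*h)*(115 + h)) = -6 + 3*(2*h*(115 + h)) = -6 + 6*h*(115 + h))
t(34*(-9)) + 415265 = (-6 + 6*(34*(-9))**2 + 690*(34*(-9))) + 415265 = (-6 + 6*(-306)**2 + 690*(-306)) + 415265 = (-6 + 6*93636 - 211140) + 415265 = (-6 + 561816 - 211140) + 415265 = 350670 + 415265 = 765935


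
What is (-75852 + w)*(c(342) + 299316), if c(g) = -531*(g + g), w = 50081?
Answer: 1646457648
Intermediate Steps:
c(g) = -1062*g
(-75852 + w)*(c(342) + 299316) = (-75852 + 50081)*(-1062*342 + 299316) = -25771*(-363204 + 299316) = -25771*(-63888) = 1646457648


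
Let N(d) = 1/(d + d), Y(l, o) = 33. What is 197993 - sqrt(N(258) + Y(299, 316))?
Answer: 197993 - sqrt(2196741)/258 ≈ 1.9799e+5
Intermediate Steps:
N(d) = 1/(2*d)
197993 - sqrt(N(258) + Y(299, 316)) = 197993 - sqrt((1/2)/258 + 33) = 197993 - sqrt((1/2)*(1/258) + 33) = 197993 - sqrt(1/516 + 33) = 197993 - sqrt(17029/516) = 197993 - sqrt(2196741)/258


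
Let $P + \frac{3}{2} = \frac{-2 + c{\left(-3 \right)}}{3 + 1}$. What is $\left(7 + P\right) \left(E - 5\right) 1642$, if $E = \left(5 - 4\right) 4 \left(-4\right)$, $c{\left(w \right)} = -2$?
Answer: $-155169$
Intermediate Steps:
$P = - \frac{5}{2}$ ($P = - \frac{3}{2} + \frac{-2 - 2}{3 + 1} = - \frac{3}{2} - \frac{4}{4} = - \frac{3}{2} - 1 = - \frac{5}{2} \approx -2.5$)
$E = -16$ ($E = 1 \left(-16\right) = -16$)
$\left(7 + P\right) \left(E - 5\right) 1642 = \left(7 - \frac{5}{2}\right) \left(-16 - 5\right) 1642 = \frac{9}{2} \left(-21\right) 1642 = \left(- \frac{189}{2}\right) 1642 = -155169$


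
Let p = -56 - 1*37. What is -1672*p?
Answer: 155496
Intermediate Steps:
p = -93 (p = -56 - 37 = -93)
-1672*p = -1672*(-93) = 155496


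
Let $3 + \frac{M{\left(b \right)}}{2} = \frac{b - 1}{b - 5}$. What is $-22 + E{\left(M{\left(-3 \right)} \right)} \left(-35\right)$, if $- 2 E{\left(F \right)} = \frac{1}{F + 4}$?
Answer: $- \frac{79}{2} \approx -39.5$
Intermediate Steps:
$M{\left(b \right)} = -6 + \frac{2 \left(-1 + b\right)}{-5 + b}$ ($M{\left(b \right)} = -6 + 2 \frac{b - 1}{b - 5} = -6 + 2 \frac{-1 + b}{-5 + b} = -6 + \frac{2 \left(-1 + b\right)}{-5 + b}$)
$E{\left(F \right)} = - \frac{1}{2 \left(4 + F\right)}$ ($E{\left(F \right)} = - \frac{1}{2 \left(F + 4\right)} = - \frac{1}{2 \left(4 + F\right)}$)
$-22 + E{\left(M{\left(-3 \right)} \right)} \left(-35\right) = -22 + - \frac{1}{8 + 2 \frac{4 \left(7 - -3\right)}{-5 - 3}} \left(-35\right) = -22 + - \frac{1}{8 + 2 \frac{4 \left(7 + 3\right)}{-8}} \left(-35\right) = -22 + - \frac{1}{8 + 2 \cdot 4 \left(- \frac{1}{8}\right) 10} \left(-35\right) = -22 + - \frac{1}{8 + 2 \left(-5\right)} \left(-35\right) = -22 + - \frac{1}{8 - 10} \left(-35\right) = -22 + - \frac{1}{-2} \left(-35\right) = -22 + \left(-1\right) \left(- \frac{1}{2}\right) \left(-35\right) = -22 + \frac{1}{2} \left(-35\right) = -22 - \frac{35}{2} = - \frac{79}{2}$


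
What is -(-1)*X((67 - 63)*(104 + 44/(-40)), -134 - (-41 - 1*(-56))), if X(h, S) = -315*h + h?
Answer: -646212/5 ≈ -1.2924e+5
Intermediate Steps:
X(h, S) = -314*h
-(-1)*X((67 - 63)*(104 + 44/(-40)), -134 - (-41 - 1*(-56))) = -(-1)*(-314*(67 - 63)*(104 + 44/(-40))) = -(-1)*(-1256*(104 + 44*(-1/40))) = -(-1)*(-1256*(104 - 11/10)) = -(-1)*(-1256*1029/10) = -(-1)*(-314*2058/5) = -(-1)*(-646212)/5 = -1*646212/5 = -646212/5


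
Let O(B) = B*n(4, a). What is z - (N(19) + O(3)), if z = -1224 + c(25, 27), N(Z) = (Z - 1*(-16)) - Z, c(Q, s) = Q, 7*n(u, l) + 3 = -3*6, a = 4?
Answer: -1206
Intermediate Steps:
n(u, l) = -3 (n(u, l) = -3/7 + (-3*6)/7 = -3/7 + (⅐)*(-18) = -3/7 - 18/7 = -3)
O(B) = -3*B (O(B) = B*(-3) = -3*B)
N(Z) = 16 (N(Z) = (Z + 16) - Z = (16 + Z) - Z = 16)
z = -1199 (z = -1224 + 25 = -1199)
z - (N(19) + O(3)) = -1199 - (16 - 3*3) = -1199 - (16 - 9) = -1199 - 1*7 = -1199 - 7 = -1206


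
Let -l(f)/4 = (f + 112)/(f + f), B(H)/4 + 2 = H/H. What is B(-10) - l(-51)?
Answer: -326/51 ≈ -6.3922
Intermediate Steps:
B(H) = -4 (B(H) = -8 + 4*(H/H) = -8 + 4*1 = -8 + 4 = -4)
l(f) = -2*(112 + f)/f (l(f) = -4*(f + 112)/(f + f) = -4*(112 + f)/(2*f) = -4*(112 + f)*1/(2*f) = -2*(112 + f)/f)
B(-10) - l(-51) = -4 - (-2 - 224/(-51)) = -4 - (-2 - 224*(-1/51)) = -4 - (-2 + 224/51) = -4 - 1*122/51 = -4 - 122/51 = -326/51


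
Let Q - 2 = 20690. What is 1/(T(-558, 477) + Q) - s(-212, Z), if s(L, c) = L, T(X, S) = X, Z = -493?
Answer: 4268409/20134 ≈ 212.00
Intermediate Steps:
Q = 20692 (Q = 2 + 20690 = 20692)
1/(T(-558, 477) + Q) - s(-212, Z) = 1/(-558 + 20692) - 1*(-212) = 1/20134 + 212 = 4268409/20134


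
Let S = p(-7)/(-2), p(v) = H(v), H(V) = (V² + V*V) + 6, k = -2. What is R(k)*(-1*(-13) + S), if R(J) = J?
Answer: 78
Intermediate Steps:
H(V) = 6 + 2*V² (H(V) = (V² + V²) + 6 = 2*V² + 6 = 6 + 2*V²)
p(v) = 6 + 2*v²
S = -52 (S = (6 + 2*(-7)²)/(-2) = (6 + 2*49)*(-½) = (6 + 98)*(-½) = 104*(-½) = -52)
R(k)*(-1*(-13) + S) = -2*(-1*(-13) - 52) = -2*(13 - 52) = -2*(-39) = 78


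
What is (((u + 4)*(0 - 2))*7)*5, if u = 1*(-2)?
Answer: -140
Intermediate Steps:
u = -2
(((u + 4)*(0 - 2))*7)*5 = (((-2 + 4)*(0 - 2))*7)*5 = ((2*(-2))*7)*5 = -4*7*5 = -28*5 = -140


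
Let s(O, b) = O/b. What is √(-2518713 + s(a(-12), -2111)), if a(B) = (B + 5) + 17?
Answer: I*√11224193655983/2111 ≈ 1587.0*I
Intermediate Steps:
a(B) = 22 + B (a(B) = (5 + B) + 17 = 22 + B)
√(-2518713 + s(a(-12), -2111)) = √(-2518713 + (22 - 12)/(-2111)) = √(-2518713 + 10*(-1/2111)) = √(-2518713 - 10/2111) = √(-5317003153/2111) = I*√11224193655983/2111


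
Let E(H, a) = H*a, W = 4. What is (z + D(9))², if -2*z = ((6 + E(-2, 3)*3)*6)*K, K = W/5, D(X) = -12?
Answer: 7056/25 ≈ 282.24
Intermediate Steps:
K = ⅘ (K = 4/5 = 4*(⅕) = ⅘ ≈ 0.80000)
z = 144/5 (z = -(6 - 2*3*3)*6*4/(2*5) = -(6 - 6*3)*6*4/(2*5) = -(6 - 18)*6*4/(2*5) = -(-12*6)*4/(2*5) = -(-36)*4/5 = -½*(-288/5) = 144/5 ≈ 28.800)
(z + D(9))² = (144/5 - 12)² = (84/5)² = 7056/25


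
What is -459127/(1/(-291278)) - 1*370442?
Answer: 133733223864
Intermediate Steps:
-459127/(1/(-291278)) - 1*370442 = -459127/(-1/291278) - 370442 = -459127*(-291278) - 370442 = 133733594306 - 370442 = 133733223864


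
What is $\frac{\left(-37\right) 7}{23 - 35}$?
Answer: $\frac{259}{12} \approx 21.583$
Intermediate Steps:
$\frac{\left(-37\right) 7}{23 - 35} = - \frac{259}{-12} = \left(-259\right) \left(- \frac{1}{12}\right) = \frac{259}{12}$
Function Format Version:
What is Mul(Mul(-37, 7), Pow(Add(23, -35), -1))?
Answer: Rational(259, 12) ≈ 21.583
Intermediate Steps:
Mul(Mul(-37, 7), Pow(Add(23, -35), -1)) = Mul(-259, Pow(-12, -1)) = Mul(-259, Rational(-1, 12)) = Rational(259, 12)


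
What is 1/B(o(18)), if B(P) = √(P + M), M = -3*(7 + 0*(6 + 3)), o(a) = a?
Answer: -I*√3/3 ≈ -0.57735*I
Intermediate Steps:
M = -21 (M = -3*(7 + 0*9) = -3*(7 + 0) = -3*7 = -21)
B(P) = √(-21 + P) (B(P) = √(P - 21) = √(-21 + P))
1/B(o(18)) = 1/(√(-21 + 18)) = 1/(√(-3)) = 1/(I*√3) = -I*√3/3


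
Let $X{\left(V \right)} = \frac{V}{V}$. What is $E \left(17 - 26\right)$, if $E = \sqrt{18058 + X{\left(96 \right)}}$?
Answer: $- 9 \sqrt{18059} \approx -1209.5$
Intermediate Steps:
$X{\left(V \right)} = 1$
$E = \sqrt{18059}$ ($E = \sqrt{18058 + 1} = \sqrt{18059} \approx 134.38$)
$E \left(17 - 26\right) = \sqrt{18059} \left(17 - 26\right) = \sqrt{18059} \left(-9\right) = - 9 \sqrt{18059}$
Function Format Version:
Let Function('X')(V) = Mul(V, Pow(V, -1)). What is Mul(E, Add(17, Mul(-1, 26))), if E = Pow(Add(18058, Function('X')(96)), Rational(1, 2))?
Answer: Mul(-9, Pow(18059, Rational(1, 2))) ≈ -1209.5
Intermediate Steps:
Function('X')(V) = 1
E = Pow(18059, Rational(1, 2)) (E = Pow(Add(18058, 1), Rational(1, 2)) = Pow(18059, Rational(1, 2)) ≈ 134.38)
Mul(E, Add(17, Mul(-1, 26))) = Mul(Pow(18059, Rational(1, 2)), Add(17, Mul(-1, 26))) = Mul(Pow(18059, Rational(1, 2)), Add(17, -26)) = Mul(Pow(18059, Rational(1, 2)), -9) = Mul(-9, Pow(18059, Rational(1, 2)))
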